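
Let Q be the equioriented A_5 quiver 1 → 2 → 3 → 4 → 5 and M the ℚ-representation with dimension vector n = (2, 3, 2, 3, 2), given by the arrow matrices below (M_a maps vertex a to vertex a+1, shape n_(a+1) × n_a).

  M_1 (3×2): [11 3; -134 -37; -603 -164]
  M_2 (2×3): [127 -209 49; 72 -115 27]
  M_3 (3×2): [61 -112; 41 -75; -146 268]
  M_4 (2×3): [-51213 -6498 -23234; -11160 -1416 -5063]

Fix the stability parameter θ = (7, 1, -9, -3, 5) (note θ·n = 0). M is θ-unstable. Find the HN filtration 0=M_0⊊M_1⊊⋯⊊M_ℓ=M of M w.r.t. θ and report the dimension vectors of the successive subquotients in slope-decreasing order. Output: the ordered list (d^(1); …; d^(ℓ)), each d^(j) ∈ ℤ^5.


Barcode: M ≅ I[1,4], I[1,5], I[2,2], I[4,5]. HN layers by μ_θ (4 steps, strictly decreasing):
  μ^(1)=5; μ^(2)=1; μ^(3)=-1; μ^(4)=-3

((0, 0, 0, 0, 2); (0, 1, 0, 0, 0); (2, 2, 2, 2, 0); (0, 0, 0, 1, 0))


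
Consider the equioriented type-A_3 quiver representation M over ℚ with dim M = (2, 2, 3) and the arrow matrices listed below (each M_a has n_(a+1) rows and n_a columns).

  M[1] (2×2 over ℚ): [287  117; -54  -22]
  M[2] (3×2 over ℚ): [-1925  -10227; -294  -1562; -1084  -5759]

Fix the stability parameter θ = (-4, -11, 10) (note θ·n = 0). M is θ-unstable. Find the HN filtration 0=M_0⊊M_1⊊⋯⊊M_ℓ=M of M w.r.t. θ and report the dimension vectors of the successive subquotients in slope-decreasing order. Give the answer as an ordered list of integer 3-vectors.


Via rank(M_{q-1}∘⋯∘M_p): M ≅ I[1,3]^2, I[3,3].
μ_θ-semistable layers: μ^(1)=10; μ^(2)=-15/2

((0, 0, 3); (2, 2, 0))


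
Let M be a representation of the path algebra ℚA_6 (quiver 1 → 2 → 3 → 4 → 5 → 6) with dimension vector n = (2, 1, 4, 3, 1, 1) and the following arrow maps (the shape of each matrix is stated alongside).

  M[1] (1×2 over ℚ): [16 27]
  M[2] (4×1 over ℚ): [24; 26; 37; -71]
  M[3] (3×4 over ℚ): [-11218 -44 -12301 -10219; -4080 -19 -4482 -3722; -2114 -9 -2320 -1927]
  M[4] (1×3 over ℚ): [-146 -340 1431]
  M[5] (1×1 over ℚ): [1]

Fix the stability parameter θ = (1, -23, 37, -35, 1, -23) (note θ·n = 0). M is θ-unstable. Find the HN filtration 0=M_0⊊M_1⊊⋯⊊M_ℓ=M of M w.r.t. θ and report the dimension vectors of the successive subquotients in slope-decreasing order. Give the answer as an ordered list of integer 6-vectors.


Via rank(M_{q-1}∘⋯∘M_p): M ≅ I[1,1], I[1,6], I[3,3], I[3,4]^2.
μ_θ-semistable layers: μ^(1)=37; μ^(2)=1; μ^(3)=-5; μ^(4)=-11

((0, 0, 1, 0, 0, 0); (1, 0, 2, 2, 0, 0); (0, 0, 1, 1, 1, 1); (1, 1, 0, 0, 0, 0))


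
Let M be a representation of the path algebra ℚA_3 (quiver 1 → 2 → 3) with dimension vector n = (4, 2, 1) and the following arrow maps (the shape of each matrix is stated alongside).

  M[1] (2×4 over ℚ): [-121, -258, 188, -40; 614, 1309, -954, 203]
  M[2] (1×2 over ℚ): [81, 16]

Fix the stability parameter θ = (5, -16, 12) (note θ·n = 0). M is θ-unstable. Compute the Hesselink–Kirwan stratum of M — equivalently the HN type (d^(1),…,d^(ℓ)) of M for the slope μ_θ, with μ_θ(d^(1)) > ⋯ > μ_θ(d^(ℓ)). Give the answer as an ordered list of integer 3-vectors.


Interval decomposition of M: I[1,1]^2, I[1,2], I[1,3].
HN type (ℓ=3): μ^(1)=12; μ^(2)=5; μ^(3)=-11/2

((0, 0, 1); (2, 0, 0); (2, 2, 0))


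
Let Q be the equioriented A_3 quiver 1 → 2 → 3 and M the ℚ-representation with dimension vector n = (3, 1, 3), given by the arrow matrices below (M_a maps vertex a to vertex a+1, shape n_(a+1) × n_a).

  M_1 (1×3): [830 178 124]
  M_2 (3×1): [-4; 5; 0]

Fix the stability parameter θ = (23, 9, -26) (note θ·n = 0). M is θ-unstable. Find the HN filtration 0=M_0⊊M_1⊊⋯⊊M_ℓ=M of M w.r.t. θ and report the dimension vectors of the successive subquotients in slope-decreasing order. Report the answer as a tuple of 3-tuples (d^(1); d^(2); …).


Barcode: M ≅ I[1,1]^2, I[1,3], I[3,3]^2. HN layers by μ_θ (3 steps, strictly decreasing):
  μ^(1)=23; μ^(2)=2; μ^(3)=-26

((2, 0, 0); (1, 1, 1); (0, 0, 2))


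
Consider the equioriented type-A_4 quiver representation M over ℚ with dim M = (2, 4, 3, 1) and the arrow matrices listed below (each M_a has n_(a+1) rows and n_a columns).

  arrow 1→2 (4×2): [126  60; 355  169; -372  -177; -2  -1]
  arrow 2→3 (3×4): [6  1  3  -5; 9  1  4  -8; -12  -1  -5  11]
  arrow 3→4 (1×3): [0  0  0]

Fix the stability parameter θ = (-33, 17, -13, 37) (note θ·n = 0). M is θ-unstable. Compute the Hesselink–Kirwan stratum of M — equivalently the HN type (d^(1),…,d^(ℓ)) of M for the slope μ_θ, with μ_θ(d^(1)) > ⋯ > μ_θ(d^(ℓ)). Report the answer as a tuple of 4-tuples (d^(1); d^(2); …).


Via rank(M_{q-1}∘⋯∘M_p): M ≅ I[1,3]^2, I[2,2]^2, I[3,3], I[4,4].
μ_θ-semistable layers: μ^(1)=37; μ^(2)=17; μ^(3)=2; μ^(4)=-13; μ^(5)=-33

((0, 0, 0, 1); (0, 2, 0, 0); (0, 2, 2, 0); (0, 0, 1, 0); (2, 0, 0, 0))


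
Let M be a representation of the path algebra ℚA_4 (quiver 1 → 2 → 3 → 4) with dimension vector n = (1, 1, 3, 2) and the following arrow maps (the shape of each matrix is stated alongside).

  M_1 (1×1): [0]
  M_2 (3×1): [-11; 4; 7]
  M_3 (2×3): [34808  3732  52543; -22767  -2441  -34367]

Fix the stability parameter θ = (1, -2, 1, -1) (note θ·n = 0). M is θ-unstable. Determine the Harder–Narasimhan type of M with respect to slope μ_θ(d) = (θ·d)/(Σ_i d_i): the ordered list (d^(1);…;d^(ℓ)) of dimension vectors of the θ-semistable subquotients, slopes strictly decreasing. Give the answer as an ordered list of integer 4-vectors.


Interval decomposition of M: I[1,1], I[2,4], I[3,3], I[3,4].
HN type (ℓ=3): μ^(1)=1; μ^(2)=0; μ^(3)=-2

((1, 0, 1, 0); (0, 0, 2, 2); (0, 1, 0, 0))


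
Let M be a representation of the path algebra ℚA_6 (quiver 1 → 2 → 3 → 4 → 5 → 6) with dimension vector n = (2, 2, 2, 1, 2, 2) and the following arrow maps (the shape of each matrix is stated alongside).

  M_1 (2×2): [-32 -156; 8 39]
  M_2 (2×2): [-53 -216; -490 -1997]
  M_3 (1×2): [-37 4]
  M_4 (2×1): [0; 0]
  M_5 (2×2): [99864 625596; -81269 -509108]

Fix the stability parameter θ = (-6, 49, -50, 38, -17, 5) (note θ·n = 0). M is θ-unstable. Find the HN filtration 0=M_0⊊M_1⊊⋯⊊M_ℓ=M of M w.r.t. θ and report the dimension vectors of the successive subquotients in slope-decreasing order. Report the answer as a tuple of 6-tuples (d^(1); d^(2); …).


Interval decomposition of M: I[1,1], I[1,3], I[2,4], I[5,6]^2.
HN type (ℓ=5): μ^(1)=38; μ^(2)=5; μ^(3)=-1/2; μ^(4)=-6; μ^(5)=-17

((0, 0, 0, 1, 0, 0); (0, 0, 0, 0, 0, 2); (0, 2, 2, 0, 0, 0); (2, 0, 0, 0, 0, 0); (0, 0, 0, 0, 2, 0))


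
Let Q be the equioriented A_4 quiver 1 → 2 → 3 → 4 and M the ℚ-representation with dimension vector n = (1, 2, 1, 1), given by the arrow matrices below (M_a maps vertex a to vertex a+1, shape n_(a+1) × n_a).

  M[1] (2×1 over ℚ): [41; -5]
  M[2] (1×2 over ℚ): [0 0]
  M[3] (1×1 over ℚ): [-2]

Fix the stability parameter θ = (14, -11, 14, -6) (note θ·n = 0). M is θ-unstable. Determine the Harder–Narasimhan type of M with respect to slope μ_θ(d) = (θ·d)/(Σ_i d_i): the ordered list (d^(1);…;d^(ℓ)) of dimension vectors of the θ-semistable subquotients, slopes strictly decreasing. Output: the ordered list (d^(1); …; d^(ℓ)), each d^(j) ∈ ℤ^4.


Via rank(M_{q-1}∘⋯∘M_p): M ≅ I[1,2], I[2,2], I[3,4].
μ_θ-semistable layers: μ^(1)=4; μ^(2)=3/2; μ^(3)=-11

((0, 0, 1, 1); (1, 1, 0, 0); (0, 1, 0, 0))


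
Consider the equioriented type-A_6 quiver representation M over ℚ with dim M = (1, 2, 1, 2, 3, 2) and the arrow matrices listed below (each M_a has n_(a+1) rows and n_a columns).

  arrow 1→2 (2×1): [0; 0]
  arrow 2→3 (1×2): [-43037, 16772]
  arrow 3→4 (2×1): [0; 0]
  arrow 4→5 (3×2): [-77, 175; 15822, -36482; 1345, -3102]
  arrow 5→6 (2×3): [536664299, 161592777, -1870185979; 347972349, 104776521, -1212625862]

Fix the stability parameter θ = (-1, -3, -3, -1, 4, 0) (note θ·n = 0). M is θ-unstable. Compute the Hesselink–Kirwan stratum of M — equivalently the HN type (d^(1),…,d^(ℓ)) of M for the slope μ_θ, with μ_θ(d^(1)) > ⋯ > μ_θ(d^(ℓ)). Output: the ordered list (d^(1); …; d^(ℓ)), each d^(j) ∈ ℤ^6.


Via rank(M_{q-1}∘⋯∘M_p): M ≅ I[1,1], I[2,2], I[2,3], I[4,6]^2, I[5,5].
μ_θ-semistable layers: μ^(1)=4; μ^(2)=2; μ^(3)=-1; μ^(4)=-3

((0, 0, 0, 0, 1, 0); (0, 0, 0, 0, 2, 2); (1, 0, 0, 2, 0, 0); (0, 2, 1, 0, 0, 0))


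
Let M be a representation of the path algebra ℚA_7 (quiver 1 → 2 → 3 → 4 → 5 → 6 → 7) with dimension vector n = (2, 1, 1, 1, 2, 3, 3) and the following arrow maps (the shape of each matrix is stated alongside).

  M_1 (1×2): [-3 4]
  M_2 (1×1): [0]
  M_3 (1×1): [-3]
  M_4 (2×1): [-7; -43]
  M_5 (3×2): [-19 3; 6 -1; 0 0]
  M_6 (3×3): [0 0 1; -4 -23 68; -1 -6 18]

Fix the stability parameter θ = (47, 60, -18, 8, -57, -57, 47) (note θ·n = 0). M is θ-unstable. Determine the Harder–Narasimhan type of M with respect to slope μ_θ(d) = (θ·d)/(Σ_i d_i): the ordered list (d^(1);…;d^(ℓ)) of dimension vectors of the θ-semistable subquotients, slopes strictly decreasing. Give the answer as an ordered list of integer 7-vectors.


Barcode: M ≅ I[1,1], I[1,2], I[3,7], I[5,7], I[6,7]. HN layers by μ_θ (4 steps, strictly decreasing):
  μ^(1)=60; μ^(2)=47; μ^(3)=-31; μ^(4)=-57

((0, 1, 0, 0, 0, 0, 0); (2, 0, 0, 0, 0, 0, 3); (0, 0, 1, 1, 1, 1, 0); (0, 0, 0, 0, 1, 2, 0))


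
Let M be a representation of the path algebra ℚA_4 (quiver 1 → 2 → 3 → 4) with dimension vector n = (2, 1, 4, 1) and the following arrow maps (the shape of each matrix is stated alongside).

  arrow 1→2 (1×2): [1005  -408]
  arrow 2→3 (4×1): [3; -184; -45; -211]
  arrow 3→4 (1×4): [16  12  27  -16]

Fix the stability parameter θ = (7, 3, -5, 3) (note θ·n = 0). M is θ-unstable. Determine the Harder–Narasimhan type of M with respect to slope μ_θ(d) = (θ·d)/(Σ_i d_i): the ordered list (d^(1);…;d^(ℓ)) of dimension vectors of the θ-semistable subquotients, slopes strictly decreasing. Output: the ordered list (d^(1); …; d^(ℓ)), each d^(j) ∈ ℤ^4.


Via rank(M_{q-1}∘⋯∘M_p): M ≅ I[1,1], I[1,4], I[3,3]^3.
μ_θ-semistable layers: μ^(1)=7; μ^(2)=3; μ^(3)=5/3; μ^(4)=-5

((1, 0, 0, 0); (0, 0, 0, 1); (1, 1, 1, 0); (0, 0, 3, 0))


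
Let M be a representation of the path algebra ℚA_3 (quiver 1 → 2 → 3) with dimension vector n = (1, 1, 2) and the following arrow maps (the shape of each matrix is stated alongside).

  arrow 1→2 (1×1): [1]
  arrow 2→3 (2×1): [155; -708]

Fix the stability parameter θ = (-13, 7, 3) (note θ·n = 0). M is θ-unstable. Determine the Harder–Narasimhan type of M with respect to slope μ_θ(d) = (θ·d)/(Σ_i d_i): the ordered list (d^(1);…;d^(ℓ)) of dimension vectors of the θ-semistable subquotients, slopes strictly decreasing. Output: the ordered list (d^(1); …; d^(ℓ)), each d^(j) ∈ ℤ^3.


Barcode: M ≅ I[1,3], I[3,3]. HN layers by μ_θ (3 steps, strictly decreasing):
  μ^(1)=5; μ^(2)=3; μ^(3)=-13

((0, 1, 1); (0, 0, 1); (1, 0, 0))


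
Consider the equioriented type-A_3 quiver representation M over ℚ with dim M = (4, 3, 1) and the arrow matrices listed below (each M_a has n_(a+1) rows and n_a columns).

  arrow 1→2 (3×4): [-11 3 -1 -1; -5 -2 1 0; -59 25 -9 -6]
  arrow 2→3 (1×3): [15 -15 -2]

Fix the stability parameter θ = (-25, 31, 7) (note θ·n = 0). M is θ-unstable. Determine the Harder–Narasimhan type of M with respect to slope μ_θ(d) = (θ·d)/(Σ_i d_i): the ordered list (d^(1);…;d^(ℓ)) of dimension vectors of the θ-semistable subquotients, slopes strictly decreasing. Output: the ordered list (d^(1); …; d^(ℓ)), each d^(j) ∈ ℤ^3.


Barcode: M ≅ I[1,1], I[1,2]^2, I[1,3]. HN layers by μ_θ (3 steps, strictly decreasing):
  μ^(1)=31; μ^(2)=19; μ^(3)=-25

((0, 2, 0); (0, 1, 1); (4, 0, 0))


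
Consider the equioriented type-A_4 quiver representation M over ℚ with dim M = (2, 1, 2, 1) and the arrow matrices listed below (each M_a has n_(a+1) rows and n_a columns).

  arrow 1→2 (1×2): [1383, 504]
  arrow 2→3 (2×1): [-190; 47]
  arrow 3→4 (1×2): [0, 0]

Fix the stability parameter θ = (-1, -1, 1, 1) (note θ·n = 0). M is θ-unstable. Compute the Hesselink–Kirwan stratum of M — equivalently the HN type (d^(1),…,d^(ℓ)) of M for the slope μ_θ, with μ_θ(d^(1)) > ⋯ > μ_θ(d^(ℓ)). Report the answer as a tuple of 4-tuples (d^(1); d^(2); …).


Via rank(M_{q-1}∘⋯∘M_p): M ≅ I[1,1], I[1,3], I[3,3], I[4,4].
μ_θ-semistable layers: μ^(1)=1; μ^(2)=-1

((0, 0, 2, 1); (2, 1, 0, 0))


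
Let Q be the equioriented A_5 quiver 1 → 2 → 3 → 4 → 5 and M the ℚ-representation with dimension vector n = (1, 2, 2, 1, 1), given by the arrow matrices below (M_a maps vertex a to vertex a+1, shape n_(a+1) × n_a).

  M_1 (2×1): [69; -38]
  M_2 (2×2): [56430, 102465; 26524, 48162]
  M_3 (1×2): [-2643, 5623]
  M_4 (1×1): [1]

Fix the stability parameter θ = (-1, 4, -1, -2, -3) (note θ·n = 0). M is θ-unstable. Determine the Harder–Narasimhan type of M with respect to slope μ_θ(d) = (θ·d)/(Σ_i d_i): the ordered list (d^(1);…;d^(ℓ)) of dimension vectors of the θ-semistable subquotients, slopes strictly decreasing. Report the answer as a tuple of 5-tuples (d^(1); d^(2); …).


Via rank(M_{q-1}∘⋯∘M_p): M ≅ I[1,2], I[2,5], I[3,3].
μ_θ-semistable layers: μ^(1)=4; μ^(2)=-1/2; μ^(3)=-1

((0, 1, 0, 0, 0); (0, 1, 1, 1, 1); (1, 0, 1, 0, 0))


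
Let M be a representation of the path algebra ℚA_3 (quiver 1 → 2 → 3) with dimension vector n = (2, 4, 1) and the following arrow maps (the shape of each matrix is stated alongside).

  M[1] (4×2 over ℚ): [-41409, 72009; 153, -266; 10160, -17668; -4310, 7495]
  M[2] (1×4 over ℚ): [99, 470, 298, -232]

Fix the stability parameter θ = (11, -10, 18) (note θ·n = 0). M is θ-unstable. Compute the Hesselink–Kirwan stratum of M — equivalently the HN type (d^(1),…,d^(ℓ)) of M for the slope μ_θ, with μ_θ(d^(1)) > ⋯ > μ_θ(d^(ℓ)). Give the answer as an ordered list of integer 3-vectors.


Via rank(M_{q-1}∘⋯∘M_p): M ≅ I[1,2], I[1,3], I[2,2]^2.
μ_θ-semistable layers: μ^(1)=18; μ^(2)=1/2; μ^(3)=-10

((0, 0, 1); (2, 2, 0); (0, 2, 0))


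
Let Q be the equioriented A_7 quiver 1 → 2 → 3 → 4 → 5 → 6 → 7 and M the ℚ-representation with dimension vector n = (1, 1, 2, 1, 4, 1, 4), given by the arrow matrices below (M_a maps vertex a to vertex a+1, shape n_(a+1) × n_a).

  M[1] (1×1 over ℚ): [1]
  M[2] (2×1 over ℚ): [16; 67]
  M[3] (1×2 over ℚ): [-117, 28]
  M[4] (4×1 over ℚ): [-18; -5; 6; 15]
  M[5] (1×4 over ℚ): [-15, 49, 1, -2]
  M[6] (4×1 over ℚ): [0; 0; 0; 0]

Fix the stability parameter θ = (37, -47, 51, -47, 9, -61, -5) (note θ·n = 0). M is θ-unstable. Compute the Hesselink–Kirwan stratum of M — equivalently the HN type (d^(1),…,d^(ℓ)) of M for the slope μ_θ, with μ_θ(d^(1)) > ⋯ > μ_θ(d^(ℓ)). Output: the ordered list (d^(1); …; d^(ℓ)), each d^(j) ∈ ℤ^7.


Via rank(M_{q-1}∘⋯∘M_p): M ≅ I[1,6], I[3,3], I[5,5]^3, I[7,7]^4.
μ_θ-semistable layers: μ^(1)=51; μ^(2)=9; μ^(3)=-5; μ^(4)=-29/3

((0, 0, 1, 0, 0, 0, 0); (0, 0, 0, 0, 3, 0, 0); (0, 0, 0, 0, 0, 0, 4); (1, 1, 1, 1, 1, 1, 0))


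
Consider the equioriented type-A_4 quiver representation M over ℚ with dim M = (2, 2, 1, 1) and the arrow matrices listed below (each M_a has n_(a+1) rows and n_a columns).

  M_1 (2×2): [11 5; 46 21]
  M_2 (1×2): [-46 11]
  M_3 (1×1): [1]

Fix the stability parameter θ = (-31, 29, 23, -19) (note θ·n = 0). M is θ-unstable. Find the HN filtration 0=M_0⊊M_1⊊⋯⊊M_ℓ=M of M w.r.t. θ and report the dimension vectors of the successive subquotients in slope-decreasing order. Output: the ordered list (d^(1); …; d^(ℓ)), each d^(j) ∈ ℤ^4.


Barcode: M ≅ I[1,2], I[1,4]. HN layers by μ_θ (3 steps, strictly decreasing):
  μ^(1)=29; μ^(2)=11; μ^(3)=-31

((0, 1, 0, 0); (0, 1, 1, 1); (2, 0, 0, 0))


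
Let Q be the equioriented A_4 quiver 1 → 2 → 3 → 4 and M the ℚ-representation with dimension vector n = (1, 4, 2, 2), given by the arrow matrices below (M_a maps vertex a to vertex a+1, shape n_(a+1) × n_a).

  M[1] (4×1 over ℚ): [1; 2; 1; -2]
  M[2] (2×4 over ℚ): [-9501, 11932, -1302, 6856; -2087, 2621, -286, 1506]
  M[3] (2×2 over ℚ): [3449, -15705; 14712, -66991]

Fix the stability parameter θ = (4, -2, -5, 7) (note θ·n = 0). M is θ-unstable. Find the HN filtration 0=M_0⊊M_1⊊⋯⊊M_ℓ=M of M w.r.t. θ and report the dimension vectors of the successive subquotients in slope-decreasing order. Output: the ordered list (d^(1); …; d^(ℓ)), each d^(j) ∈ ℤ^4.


Barcode: M ≅ I[1,4], I[2,2]^2, I[2,4]. HN layers by μ_θ (4 steps, strictly decreasing):
  μ^(1)=7; μ^(2)=-1; μ^(3)=-2; μ^(4)=-7/2

((0, 0, 0, 2); (1, 1, 1, 0); (0, 2, 0, 0); (0, 1, 1, 0))


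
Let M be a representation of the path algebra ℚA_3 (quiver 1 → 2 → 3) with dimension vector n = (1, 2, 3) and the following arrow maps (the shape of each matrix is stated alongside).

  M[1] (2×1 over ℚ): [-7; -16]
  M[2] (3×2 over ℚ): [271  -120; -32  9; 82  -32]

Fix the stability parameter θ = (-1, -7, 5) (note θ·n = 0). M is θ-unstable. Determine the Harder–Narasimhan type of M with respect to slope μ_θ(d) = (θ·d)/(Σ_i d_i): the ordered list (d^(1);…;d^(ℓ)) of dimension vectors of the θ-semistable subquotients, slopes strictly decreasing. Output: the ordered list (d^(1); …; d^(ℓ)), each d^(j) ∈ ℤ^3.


Interval decomposition of M: I[1,3], I[2,3], I[3,3].
HN type (ℓ=3): μ^(1)=5; μ^(2)=-4; μ^(3)=-7

((0, 0, 3); (1, 1, 0); (0, 1, 0))


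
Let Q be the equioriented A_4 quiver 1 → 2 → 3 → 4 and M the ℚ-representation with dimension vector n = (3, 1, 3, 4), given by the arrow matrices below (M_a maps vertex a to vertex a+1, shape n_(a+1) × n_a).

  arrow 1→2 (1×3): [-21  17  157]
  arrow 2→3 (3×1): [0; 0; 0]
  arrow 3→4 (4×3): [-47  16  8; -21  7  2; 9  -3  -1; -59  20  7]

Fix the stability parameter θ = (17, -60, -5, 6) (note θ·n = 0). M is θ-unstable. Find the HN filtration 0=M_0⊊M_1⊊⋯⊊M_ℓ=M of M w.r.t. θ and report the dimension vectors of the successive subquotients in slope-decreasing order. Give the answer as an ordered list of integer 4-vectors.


Barcode: M ≅ I[1,1]^2, I[1,2], I[3,4]^3, I[4,4]. HN layers by μ_θ (4 steps, strictly decreasing):
  μ^(1)=17; μ^(2)=6; μ^(3)=-5; μ^(4)=-43/2

((2, 0, 0, 0); (0, 0, 0, 4); (0, 0, 3, 0); (1, 1, 0, 0))


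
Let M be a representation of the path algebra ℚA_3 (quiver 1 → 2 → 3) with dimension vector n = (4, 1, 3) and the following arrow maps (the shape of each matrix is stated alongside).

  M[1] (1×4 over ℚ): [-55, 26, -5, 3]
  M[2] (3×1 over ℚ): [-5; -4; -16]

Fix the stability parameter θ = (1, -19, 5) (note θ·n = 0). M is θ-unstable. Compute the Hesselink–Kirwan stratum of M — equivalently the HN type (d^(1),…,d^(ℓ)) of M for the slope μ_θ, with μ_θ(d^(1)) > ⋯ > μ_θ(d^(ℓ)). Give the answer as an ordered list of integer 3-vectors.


Interval decomposition of M: I[1,1]^3, I[1,3], I[3,3]^2.
HN type (ℓ=3): μ^(1)=5; μ^(2)=1; μ^(3)=-9

((0, 0, 3); (3, 0, 0); (1, 1, 0))


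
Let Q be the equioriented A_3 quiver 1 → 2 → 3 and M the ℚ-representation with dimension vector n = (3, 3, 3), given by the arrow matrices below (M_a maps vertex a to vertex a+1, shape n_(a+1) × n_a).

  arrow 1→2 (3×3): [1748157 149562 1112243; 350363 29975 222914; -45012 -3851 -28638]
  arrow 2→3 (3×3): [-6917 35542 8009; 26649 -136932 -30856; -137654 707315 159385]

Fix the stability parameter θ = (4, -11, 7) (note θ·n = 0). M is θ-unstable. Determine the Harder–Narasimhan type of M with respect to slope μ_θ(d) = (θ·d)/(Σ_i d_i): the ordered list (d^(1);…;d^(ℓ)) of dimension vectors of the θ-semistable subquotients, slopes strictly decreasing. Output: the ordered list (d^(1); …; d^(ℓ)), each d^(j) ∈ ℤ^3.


Barcode: M ≅ I[1,3]^3. HN layers by μ_θ (2 steps, strictly decreasing):
  μ^(1)=7; μ^(2)=-7/2

((0, 0, 3); (3, 3, 0))


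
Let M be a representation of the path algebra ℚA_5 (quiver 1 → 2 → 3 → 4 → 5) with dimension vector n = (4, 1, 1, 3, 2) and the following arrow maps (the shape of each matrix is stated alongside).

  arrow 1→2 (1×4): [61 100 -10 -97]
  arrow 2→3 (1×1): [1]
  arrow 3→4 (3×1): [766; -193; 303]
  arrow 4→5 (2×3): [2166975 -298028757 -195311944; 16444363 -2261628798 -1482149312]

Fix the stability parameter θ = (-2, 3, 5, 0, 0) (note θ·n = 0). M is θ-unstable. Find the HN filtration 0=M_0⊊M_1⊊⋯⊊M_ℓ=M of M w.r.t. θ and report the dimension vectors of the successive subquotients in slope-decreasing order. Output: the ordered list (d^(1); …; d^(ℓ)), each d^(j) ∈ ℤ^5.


Via rank(M_{q-1}∘⋯∘M_p): M ≅ I[1,1]^3, I[1,5], I[4,4], I[4,5].
μ_θ-semistable layers: μ^(1)=2; μ^(2)=0; μ^(3)=-2

((0, 1, 1, 1, 1); (0, 0, 0, 2, 1); (4, 0, 0, 0, 0))


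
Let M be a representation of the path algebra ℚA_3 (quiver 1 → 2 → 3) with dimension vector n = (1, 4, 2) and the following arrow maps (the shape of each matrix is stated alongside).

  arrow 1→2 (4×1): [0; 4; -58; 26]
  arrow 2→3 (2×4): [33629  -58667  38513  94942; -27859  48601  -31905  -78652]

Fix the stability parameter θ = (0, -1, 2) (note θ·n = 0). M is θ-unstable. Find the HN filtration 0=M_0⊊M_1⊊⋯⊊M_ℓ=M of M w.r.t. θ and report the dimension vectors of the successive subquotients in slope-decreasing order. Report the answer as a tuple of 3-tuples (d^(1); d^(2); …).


Barcode: M ≅ I[1,3], I[2,2]^2, I[2,3]. HN layers by μ_θ (3 steps, strictly decreasing):
  μ^(1)=2; μ^(2)=-1/2; μ^(3)=-1

((0, 0, 2); (1, 1, 0); (0, 3, 0))


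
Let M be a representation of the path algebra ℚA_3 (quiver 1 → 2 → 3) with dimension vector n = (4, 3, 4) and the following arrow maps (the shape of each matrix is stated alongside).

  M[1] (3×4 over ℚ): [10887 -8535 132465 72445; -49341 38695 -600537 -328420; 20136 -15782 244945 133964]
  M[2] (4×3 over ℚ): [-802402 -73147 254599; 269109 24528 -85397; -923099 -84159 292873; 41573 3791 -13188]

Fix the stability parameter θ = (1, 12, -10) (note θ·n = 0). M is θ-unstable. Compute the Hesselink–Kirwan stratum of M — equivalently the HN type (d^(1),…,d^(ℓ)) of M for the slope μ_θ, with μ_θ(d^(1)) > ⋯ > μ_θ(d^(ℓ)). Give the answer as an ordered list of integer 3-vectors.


Interval decomposition of M: I[1,1], I[1,3]^3, I[3,3].
HN type (ℓ=2): μ^(1)=1; μ^(2)=-10

((4, 3, 3); (0, 0, 1))


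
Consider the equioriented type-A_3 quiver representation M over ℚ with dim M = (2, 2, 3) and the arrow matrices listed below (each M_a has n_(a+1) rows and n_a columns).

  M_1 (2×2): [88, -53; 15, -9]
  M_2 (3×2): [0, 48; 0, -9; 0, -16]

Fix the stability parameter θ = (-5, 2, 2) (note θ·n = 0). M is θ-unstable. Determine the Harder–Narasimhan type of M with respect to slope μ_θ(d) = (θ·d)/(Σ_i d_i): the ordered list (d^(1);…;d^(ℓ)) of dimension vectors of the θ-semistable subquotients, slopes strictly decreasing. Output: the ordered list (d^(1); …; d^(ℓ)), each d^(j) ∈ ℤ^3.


Interval decomposition of M: I[1,2], I[1,3], I[3,3]^2.
HN type (ℓ=2): μ^(1)=2; μ^(2)=-5

((0, 2, 3); (2, 0, 0))


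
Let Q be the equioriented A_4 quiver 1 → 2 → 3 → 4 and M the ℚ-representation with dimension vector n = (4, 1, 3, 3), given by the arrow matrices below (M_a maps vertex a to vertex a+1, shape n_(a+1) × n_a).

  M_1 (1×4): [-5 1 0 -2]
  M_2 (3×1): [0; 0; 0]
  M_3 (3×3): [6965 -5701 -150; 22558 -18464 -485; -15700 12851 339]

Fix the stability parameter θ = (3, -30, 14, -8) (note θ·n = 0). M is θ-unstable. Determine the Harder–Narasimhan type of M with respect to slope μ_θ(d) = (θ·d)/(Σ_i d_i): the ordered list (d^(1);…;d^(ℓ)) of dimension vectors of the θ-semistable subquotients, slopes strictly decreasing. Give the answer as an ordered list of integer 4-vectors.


Interval decomposition of M: I[1,1]^3, I[1,2], I[3,4]^3.
HN type (ℓ=2): μ^(1)=3; μ^(2)=-27/2

((3, 0, 3, 3); (1, 1, 0, 0))


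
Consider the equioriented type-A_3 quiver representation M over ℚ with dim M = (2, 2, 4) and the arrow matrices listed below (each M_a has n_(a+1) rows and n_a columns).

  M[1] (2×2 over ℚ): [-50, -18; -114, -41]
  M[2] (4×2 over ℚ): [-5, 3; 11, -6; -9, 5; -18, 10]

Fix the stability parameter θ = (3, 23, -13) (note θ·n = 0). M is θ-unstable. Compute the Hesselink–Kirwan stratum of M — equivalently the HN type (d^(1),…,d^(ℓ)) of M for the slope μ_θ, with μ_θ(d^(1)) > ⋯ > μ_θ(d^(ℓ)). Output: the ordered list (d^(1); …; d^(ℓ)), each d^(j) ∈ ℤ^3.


Interval decomposition of M: I[1,3]^2, I[3,3]^2.
HN type (ℓ=3): μ^(1)=5; μ^(2)=3; μ^(3)=-13

((0, 2, 2); (2, 0, 0); (0, 0, 2))


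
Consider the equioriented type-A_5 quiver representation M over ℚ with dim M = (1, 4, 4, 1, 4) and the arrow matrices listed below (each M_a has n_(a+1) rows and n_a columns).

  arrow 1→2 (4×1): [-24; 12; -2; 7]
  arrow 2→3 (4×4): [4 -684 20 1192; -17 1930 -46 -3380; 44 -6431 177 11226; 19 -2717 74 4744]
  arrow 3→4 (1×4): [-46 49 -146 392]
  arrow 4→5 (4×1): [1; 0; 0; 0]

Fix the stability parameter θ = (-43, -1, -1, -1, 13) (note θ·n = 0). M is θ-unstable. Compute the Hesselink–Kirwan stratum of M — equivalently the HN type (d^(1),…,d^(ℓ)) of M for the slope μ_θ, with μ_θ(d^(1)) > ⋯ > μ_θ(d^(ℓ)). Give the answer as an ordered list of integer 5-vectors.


Barcode: M ≅ I[1,2], I[2,3]^2, I[2,5], I[3,3], I[5,5]^3. HN layers by μ_θ (3 steps, strictly decreasing):
  μ^(1)=13; μ^(2)=-1; μ^(3)=-43

((0, 0, 0, 0, 4); (0, 4, 4, 1, 0); (1, 0, 0, 0, 0))


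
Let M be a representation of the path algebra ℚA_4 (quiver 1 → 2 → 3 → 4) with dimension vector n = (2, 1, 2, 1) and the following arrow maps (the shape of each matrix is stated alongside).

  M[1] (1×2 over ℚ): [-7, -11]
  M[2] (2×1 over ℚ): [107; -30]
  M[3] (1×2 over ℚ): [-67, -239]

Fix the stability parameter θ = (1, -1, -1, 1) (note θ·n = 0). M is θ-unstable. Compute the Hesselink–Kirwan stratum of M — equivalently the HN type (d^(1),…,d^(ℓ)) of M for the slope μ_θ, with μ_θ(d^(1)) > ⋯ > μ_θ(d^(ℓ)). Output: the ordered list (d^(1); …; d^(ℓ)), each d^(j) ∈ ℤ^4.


Via rank(M_{q-1}∘⋯∘M_p): M ≅ I[1,1], I[1,4], I[3,3].
μ_θ-semistable layers: μ^(1)=1; μ^(2)=-1/3; μ^(3)=-1

((1, 0, 0, 1); (1, 1, 1, 0); (0, 0, 1, 0))


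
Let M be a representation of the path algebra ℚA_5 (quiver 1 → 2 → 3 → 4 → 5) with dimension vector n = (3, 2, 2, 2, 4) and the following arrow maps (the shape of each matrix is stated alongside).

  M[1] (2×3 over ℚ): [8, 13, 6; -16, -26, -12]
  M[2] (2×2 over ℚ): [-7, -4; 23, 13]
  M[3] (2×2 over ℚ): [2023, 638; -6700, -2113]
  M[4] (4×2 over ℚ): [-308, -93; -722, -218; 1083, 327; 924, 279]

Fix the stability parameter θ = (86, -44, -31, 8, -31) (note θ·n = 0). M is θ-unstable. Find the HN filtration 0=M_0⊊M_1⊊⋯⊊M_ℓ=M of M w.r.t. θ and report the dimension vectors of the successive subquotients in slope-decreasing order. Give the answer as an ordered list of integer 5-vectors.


Via rank(M_{q-1}∘⋯∘M_p): M ≅ I[1,1]^2, I[1,5], I[2,5], I[5,5]^2.
μ_θ-semistable layers: μ^(1)=86; μ^(2)=-12/5; μ^(3)=-23/2; μ^(4)=-31; μ^(5)=-44

((2, 0, 0, 0, 0); (1, 1, 1, 1, 1); (0, 0, 0, 1, 1); (0, 0, 1, 0, 2); (0, 1, 0, 0, 0))


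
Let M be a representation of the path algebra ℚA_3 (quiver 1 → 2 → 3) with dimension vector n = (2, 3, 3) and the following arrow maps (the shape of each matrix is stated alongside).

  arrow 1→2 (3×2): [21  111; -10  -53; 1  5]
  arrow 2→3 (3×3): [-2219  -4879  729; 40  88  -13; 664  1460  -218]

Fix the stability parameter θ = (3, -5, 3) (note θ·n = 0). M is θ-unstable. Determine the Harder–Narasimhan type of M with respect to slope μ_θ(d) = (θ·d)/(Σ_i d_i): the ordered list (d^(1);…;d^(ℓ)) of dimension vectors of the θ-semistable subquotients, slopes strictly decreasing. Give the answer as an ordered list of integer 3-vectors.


Interval decomposition of M: I[1,3]^2, I[2,3].
HN type (ℓ=3): μ^(1)=3; μ^(2)=-1; μ^(3)=-5

((0, 0, 3); (2, 2, 0); (0, 1, 0))


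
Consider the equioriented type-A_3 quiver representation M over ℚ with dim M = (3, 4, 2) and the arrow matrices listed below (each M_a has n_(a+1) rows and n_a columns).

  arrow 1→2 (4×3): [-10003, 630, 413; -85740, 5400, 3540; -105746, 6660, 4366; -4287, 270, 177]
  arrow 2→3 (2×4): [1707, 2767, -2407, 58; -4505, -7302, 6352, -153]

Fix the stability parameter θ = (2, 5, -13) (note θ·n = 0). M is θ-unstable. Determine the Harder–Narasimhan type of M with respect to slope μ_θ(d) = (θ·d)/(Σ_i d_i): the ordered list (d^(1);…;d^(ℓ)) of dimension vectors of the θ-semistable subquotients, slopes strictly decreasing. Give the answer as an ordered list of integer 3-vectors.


Interval decomposition of M: I[1,1]^2, I[1,3], I[2,2]^2, I[2,3].
HN type (ℓ=4): μ^(1)=5; μ^(2)=2; μ^(3)=-2; μ^(4)=-4

((0, 2, 0); (2, 0, 0); (1, 1, 1); (0, 1, 1))


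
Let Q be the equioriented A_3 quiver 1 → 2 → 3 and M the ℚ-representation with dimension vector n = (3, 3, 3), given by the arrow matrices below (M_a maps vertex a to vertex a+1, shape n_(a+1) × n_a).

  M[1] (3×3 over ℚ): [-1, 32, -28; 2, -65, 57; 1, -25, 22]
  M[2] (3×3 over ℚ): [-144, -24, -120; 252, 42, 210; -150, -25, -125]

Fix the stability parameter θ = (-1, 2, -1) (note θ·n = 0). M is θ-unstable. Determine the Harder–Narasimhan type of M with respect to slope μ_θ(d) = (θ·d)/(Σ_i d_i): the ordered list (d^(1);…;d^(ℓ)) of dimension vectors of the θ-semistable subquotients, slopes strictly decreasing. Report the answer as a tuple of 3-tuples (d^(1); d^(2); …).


Via rank(M_{q-1}∘⋯∘M_p): M ≅ I[1,2]^2, I[1,3], I[3,3]^2.
μ_θ-semistable layers: μ^(1)=2; μ^(2)=1/2; μ^(3)=-1

((0, 2, 0); (0, 1, 1); (3, 0, 2))


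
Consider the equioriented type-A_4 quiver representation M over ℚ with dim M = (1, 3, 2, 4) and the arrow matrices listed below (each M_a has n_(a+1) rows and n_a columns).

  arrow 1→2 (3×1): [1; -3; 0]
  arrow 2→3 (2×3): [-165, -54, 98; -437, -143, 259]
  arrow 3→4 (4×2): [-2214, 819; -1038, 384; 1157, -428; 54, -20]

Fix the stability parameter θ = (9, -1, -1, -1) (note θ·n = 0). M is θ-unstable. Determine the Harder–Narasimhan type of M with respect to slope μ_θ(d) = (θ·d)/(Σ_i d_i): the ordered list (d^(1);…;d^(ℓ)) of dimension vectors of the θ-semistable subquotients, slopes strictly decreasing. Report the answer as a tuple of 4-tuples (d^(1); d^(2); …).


Interval decomposition of M: I[1,4], I[2,2], I[2,4], I[4,4]^2.
HN type (ℓ=2): μ^(1)=3/2; μ^(2)=-1

((1, 1, 1, 1); (0, 2, 1, 3))


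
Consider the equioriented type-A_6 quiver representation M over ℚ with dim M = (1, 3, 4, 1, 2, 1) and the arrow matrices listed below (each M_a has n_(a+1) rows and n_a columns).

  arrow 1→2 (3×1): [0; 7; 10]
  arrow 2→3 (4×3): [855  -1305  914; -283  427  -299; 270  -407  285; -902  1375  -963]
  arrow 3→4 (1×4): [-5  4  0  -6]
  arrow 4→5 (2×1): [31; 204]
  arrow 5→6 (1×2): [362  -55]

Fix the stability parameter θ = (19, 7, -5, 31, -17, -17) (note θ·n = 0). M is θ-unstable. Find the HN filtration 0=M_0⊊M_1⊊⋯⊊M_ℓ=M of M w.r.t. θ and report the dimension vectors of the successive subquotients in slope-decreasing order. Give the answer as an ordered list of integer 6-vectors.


Via rank(M_{q-1}∘⋯∘M_p): M ≅ I[1,6], I[2,3]^2, I[3,3], I[5,5].
μ_θ-semistable layers: μ^(1)=3; μ^(2)=1; μ^(3)=-5; μ^(4)=-17

((1, 1, 1, 1, 1, 1); (0, 2, 2, 0, 0, 0); (0, 0, 1, 0, 0, 0); (0, 0, 0, 0, 1, 0))


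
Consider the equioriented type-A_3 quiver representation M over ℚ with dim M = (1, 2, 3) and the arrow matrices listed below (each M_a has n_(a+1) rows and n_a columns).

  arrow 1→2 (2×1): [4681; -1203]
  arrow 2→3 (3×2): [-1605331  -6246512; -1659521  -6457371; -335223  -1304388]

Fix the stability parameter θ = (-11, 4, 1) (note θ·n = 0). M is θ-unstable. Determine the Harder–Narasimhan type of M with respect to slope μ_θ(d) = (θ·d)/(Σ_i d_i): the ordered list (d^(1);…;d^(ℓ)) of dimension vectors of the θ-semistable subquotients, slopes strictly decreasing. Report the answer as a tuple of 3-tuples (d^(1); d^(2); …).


Via rank(M_{q-1}∘⋯∘M_p): M ≅ I[1,3], I[2,3], I[3,3].
μ_θ-semistable layers: μ^(1)=5/2; μ^(2)=1; μ^(3)=-11

((0, 2, 2); (0, 0, 1); (1, 0, 0))


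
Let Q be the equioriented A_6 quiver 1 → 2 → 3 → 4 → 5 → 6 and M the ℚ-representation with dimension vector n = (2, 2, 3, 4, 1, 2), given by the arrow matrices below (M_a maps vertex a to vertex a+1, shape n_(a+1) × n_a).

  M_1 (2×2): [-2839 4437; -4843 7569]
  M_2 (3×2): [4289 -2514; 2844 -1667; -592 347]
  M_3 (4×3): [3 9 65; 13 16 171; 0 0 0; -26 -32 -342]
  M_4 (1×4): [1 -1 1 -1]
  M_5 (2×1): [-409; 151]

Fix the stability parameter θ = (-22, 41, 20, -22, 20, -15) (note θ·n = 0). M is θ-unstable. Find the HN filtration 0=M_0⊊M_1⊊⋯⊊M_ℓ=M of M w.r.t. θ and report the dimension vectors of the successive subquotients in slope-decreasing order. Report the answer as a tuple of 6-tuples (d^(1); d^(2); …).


Via rank(M_{q-1}∘⋯∘M_p): M ≅ I[1,1], I[1,6], I[2,4], I[3,3], I[4,4]^2, I[6,6].
μ_θ-semistable layers: μ^(1)=20; μ^(2)=13; μ^(3)=44/5; μ^(4)=-15; μ^(5)=-22

((0, 0, 1, 0, 0, 0); (0, 1, 1, 1, 0, 0); (0, 1, 1, 1, 1, 1); (0, 0, 0, 0, 0, 1); (2, 0, 0, 2, 0, 0))


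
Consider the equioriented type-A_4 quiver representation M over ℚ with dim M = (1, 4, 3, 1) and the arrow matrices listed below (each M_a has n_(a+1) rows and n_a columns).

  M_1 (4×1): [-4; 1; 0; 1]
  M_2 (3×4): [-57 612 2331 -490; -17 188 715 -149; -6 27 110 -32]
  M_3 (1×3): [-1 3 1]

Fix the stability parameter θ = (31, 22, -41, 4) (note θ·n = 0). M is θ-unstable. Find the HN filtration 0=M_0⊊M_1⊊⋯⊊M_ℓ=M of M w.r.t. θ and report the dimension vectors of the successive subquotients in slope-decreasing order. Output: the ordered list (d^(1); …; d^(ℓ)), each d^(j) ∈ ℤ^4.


Barcode: M ≅ I[1,4], I[2,2], I[2,3]^2. HN layers by μ_θ (3 steps, strictly decreasing):
  μ^(1)=22; μ^(2)=4; μ^(3)=-19/2

((0, 1, 0, 0); (1, 1, 1, 1); (0, 2, 2, 0))


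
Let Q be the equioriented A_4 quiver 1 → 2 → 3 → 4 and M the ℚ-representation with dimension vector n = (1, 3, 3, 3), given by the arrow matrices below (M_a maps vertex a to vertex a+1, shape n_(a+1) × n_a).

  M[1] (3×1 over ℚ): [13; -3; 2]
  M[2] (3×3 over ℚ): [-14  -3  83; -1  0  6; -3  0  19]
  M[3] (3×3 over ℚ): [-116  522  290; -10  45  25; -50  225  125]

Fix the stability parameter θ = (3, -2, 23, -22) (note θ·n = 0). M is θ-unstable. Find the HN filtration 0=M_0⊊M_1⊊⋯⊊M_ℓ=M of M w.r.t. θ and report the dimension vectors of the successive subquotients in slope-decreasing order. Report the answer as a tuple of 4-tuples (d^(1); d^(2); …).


Barcode: M ≅ I[1,3], I[2,3], I[2,4], I[4,4]^2. HN layers by μ_θ (4 steps, strictly decreasing):
  μ^(1)=23; μ^(2)=1/2; μ^(3)=-2; μ^(4)=-22

((0, 0, 2, 0); (1, 1, 1, 1); (0, 2, 0, 0); (0, 0, 0, 2))


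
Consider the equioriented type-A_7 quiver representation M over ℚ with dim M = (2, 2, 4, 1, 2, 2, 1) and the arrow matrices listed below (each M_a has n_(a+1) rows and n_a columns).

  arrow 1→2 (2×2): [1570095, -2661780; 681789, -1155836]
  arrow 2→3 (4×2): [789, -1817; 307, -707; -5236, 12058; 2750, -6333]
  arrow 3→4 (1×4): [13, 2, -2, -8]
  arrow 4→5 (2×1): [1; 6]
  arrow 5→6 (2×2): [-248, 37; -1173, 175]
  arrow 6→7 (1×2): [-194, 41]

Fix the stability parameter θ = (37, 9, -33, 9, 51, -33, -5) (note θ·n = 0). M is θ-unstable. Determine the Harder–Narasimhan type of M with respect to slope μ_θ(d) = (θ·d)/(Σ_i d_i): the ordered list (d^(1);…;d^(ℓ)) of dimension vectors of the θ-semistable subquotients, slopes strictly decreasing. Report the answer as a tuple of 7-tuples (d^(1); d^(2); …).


Via rank(M_{q-1}∘⋯∘M_p): M ≅ I[1,1], I[1,7], I[2,3], I[3,3]^2, I[5,6].
μ_θ-semistable layers: μ^(1)=37; μ^(2)=9; μ^(3)=11/2; μ^(4)=13/3; μ^(5)=-12; μ^(6)=-33

((1, 0, 0, 0, 0, 0, 0); (0, 0, 0, 0, 1, 1, 0); (0, 0, 0, 1, 1, 1, 1); (1, 1, 1, 0, 0, 0, 0); (0, 1, 1, 0, 0, 0, 0); (0, 0, 2, 0, 0, 0, 0))


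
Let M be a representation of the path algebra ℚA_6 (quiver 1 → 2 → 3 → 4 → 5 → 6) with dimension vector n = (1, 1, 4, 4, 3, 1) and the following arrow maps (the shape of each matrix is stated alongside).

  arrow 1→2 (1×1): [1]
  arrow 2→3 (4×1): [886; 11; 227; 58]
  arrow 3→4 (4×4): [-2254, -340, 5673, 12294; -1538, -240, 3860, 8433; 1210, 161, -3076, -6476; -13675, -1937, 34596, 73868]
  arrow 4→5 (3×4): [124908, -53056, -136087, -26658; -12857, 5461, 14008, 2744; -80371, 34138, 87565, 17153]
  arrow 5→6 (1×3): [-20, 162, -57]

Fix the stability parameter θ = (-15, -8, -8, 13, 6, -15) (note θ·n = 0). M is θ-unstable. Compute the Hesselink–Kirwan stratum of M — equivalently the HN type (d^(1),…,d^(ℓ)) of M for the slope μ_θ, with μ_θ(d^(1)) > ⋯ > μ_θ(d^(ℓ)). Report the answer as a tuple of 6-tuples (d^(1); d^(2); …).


Interval decomposition of M: I[1,6], I[3,4], I[3,5]^2.
HN type (ℓ=5): μ^(1)=13; μ^(2)=19/2; μ^(3)=4/3; μ^(4)=-8; μ^(5)=-15

((0, 0, 0, 1, 0, 0); (0, 0, 0, 2, 2, 0); (0, 0, 0, 1, 1, 1); (0, 1, 4, 0, 0, 0); (1, 0, 0, 0, 0, 0))


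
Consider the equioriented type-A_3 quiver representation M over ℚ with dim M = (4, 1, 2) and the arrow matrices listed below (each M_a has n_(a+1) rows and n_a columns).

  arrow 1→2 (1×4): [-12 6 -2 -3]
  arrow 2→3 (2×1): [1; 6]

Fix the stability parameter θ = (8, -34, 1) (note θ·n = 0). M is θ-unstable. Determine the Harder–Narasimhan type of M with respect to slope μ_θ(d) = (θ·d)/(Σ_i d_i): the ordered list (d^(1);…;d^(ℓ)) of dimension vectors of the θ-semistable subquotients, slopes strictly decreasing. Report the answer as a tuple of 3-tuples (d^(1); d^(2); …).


Via rank(M_{q-1}∘⋯∘M_p): M ≅ I[1,1]^3, I[1,3], I[3,3].
μ_θ-semistable layers: μ^(1)=8; μ^(2)=1; μ^(3)=-13

((3, 0, 0); (0, 0, 2); (1, 1, 0))


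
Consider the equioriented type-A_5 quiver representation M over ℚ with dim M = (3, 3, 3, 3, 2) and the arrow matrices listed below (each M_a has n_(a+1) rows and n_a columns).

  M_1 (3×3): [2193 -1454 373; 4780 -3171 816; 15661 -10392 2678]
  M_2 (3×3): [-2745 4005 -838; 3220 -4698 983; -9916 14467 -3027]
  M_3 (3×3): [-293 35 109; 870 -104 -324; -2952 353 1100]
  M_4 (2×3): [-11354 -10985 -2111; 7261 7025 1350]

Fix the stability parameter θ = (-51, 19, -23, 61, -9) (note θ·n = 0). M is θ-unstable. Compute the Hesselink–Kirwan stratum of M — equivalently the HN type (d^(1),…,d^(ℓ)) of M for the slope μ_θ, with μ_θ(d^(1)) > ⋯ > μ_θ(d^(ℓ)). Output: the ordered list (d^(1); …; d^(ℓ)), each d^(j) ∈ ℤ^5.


Via rank(M_{q-1}∘⋯∘M_p): M ≅ I[1,4], I[1,5]^2.
μ_θ-semistable layers: μ^(1)=61; μ^(2)=26; μ^(3)=-2; μ^(4)=-51

((0, 0, 0, 1, 0); (0, 0, 0, 2, 2); (0, 3, 3, 0, 0); (3, 0, 0, 0, 0))


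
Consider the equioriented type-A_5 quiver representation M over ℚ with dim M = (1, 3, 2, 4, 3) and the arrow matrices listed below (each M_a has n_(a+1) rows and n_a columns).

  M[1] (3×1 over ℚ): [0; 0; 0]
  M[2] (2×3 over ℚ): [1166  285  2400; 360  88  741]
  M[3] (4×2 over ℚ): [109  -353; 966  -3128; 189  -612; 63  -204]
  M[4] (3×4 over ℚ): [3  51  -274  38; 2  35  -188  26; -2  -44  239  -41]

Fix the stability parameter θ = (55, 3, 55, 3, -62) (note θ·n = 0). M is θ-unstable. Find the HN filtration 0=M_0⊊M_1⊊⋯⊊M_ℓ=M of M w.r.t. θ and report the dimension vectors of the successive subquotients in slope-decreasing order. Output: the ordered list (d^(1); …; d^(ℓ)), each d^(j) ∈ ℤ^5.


Barcode: M ≅ I[1,1], I[2,2], I[2,4], I[2,5], I[4,5]^2. HN layers by μ_θ (5 steps, strictly decreasing):
  μ^(1)=55; μ^(2)=29; μ^(3)=3; μ^(4)=-1/4; μ^(5)=-59/2

((1, 0, 0, 0, 0); (0, 0, 1, 1, 0); (0, 2, 0, 0, 0); (0, 1, 1, 1, 1); (0, 0, 0, 2, 2))
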